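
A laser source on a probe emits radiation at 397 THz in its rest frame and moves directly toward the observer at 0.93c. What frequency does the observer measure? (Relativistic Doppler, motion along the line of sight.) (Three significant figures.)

Relativistic Doppler (source moving toward): f_obs = f_src · √((1+β)/(1−β)).
With β = 0.93: factor = √(1.93/0.07) = 5.2509.
f_obs = 397 × 5.2509 = 2080 THz.

2080 THz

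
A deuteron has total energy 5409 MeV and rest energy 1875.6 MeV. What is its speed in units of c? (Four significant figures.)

Total energy E = γmc² gives γ = 5409/1875.6 = 2.8839.
Hence β = √(1 − 1/γ²) = √(1 − 0.120237) = √0.879763 = 0.9380.

0.9380c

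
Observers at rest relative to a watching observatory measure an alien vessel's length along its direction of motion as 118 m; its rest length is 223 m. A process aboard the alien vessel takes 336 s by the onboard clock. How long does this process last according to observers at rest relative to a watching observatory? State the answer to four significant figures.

635.0 s

γ = L₀/L = 223/118 = 1.88983.
The same γ dilates the second interval: 1.88983 × 336 s = 635.0 s.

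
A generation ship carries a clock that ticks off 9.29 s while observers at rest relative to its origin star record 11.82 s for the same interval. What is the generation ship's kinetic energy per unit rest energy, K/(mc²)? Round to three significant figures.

0.272

γ = Δt/Δτ = 11.82/9.29 = 1.27234.
K/(mc²) = γ − 1 = 1.27234 − 1 = 0.272.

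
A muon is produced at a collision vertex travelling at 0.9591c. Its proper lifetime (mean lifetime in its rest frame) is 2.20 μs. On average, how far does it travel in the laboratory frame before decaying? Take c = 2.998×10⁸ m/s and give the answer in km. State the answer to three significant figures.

γ = 1/√(1 − β²) = 1/√(1 − 0.91987281) = 1/√0.08012719 = 1/0.283067 = 3.5327.
Lab-frame lifetime: Δt = γτ = 3.5327 × 2.20 μs = 7.7719 μs.
Distance: d = vΔt = 0.9591 × 2.998×10⁸ m/s × 7.7719×10^-6 s = 2230 m = 2.23 km.

2.23 km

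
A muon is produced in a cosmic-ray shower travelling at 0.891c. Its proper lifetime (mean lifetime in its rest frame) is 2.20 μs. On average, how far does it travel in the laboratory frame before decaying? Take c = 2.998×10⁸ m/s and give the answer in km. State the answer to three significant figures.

1.29 km

Lorentz factor: γ = (1 − 0.793881)^(−1/2) = 2.2026.
Lab-frame lifetime: Δt = γτ = 2.2026 × 2.20 μs = 4.8457 μs.
Distance: d = vΔt = 0.891 × 2.998×10⁸ m/s × 4.8457×10^-6 s = 1290 m = 1.29 km.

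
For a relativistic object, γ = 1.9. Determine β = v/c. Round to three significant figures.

β = √(1 − 1/γ²) = √(1 − 1/3.61) = √0.722992 = 0.850.

0.850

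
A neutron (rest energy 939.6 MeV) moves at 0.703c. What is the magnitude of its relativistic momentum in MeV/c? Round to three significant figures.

929 MeV/c

With β = 0.703, γ = 1/√(1 − 0.703²) = 1/√0.505791 = 1.4061.
Momentum: p = γβ·mc = 1.4061 × 0.703 × 939.6 MeV/c = 929 MeV/c.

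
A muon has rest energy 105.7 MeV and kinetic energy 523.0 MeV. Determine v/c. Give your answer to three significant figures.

γ = 1 + K/(mc²) = 1 + 523.0/105.7 = 5.948.
β = √(1 − 1/γ²) = √(1 − 0.0282656) = √0.9717344 = 0.986.

0.986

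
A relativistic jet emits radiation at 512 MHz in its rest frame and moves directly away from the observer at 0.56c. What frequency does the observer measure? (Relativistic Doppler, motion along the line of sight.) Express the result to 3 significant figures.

272 MHz

Relativistic Doppler (source moving away): f_obs = f_src · √((1−β)/(1+β)).
With β = 0.56: factor = √(0.44/1.56) = 0.53109.
f_obs = 512 × 0.53109 = 272 MHz.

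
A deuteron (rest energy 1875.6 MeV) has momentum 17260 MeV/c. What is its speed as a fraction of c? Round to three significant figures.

0.994c

βγ = pc/(mc²) = 17260/1875.6 = 9.2024.
Since γ² = 1 + (βγ)² = 85.6842, γ = √85.6842 = 9.25658, and β = (βγ)/γ = 9.2024/9.25658 = 0.994.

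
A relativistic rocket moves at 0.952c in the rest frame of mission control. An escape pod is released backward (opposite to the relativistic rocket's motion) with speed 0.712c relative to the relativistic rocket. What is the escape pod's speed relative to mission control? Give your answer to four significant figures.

0.7449c

Relativistic velocity addition: u = (u' + v)/(1 + u'v/c²), with u' = −0.712c and v = 0.952c.
Numerator: −0.712 + 0.952 = 0.24. Denominator: 1 + (−0.712)(0.952) = 0.322176.
u = 0.24/0.322176 = 0.74493, so the speed is 0.7449c.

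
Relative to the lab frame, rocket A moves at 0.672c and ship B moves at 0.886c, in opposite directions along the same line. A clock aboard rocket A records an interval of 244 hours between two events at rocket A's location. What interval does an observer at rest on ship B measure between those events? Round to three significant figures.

The velocity of rocket A relative to ship B is (0.672 + 0.886)c / (1 + 0.672×0.886) = 0.97656c; relative speed 0.97656c.
At |u| = 0.97656c, γ = (1 − 0.953669)^(−1/2) = 4.6458.
Rocket A's interval is proper; time dilation gives Δt_B = γΔτ = 4.6458 × 244 hours = 1130 hours.

1130 hours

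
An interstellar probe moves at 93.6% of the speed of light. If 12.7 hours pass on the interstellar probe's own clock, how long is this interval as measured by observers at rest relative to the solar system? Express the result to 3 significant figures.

With β = 0.936, γ = 1/√(1 − 0.936²) = 1/√0.123904 = 2.8409.
Time dilation: Δt = γ·Δτ = 2.8409 × 12.7 = 36.1 hours.

36.1 hours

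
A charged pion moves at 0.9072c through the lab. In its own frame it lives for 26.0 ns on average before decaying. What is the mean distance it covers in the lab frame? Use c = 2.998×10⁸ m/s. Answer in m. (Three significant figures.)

16.8 m

γ = 1/√(1 − β²) = 1/√(1 − 0.82301184) = 1/√0.17698816 = 1/0.4207 = 2.377.
Lab-frame lifetime: Δt = γτ = 2.377 × 26.0 ns = 61.802 ns.
Distance: d = vΔt = 0.9072 × 2.998×10⁸ m/s × 6.1802×10^-8 s = 16.8 m.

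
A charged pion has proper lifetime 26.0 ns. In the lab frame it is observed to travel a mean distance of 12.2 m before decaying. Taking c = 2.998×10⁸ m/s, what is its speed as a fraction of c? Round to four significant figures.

0.8427c

d = βγcτ ⇒ βγ = d/(cτ) = 12.20 m / (7.7948 m) = 1.5651.
β = (βγ)/√(1+(βγ)²) = 1.5651/√3.44954 = 0.8427.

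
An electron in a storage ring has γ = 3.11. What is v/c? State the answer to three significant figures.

β = √(1 − 1/γ²) = √(1 − 1/9.6721) = √0.89661 = 0.947.

0.947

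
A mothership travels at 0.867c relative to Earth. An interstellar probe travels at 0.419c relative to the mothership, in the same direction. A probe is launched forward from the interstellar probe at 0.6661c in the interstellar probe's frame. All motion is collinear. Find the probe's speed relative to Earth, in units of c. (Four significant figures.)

Compose velocities in two stages. Stage 1 (into S'): u₁ = (0.6661+0.419)/(1+0.6661×0.419) = 0.84833.
Stage 2 (into S): u = (0.84833+0.867)/(1+0.84833×0.867) = 0.98838, so the speed is 0.9884c.

0.9884c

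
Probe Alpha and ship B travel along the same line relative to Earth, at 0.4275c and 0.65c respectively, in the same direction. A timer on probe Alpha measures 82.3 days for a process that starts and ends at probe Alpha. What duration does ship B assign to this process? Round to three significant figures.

86.5 days

The velocity of probe Alpha relative to ship B is (0.4275 − 0.65)c / (1 − 0.4275×0.65) = −0.30812c; relative speed 0.30812c.
γ for this relative speed: γ = 1/√(1 − 0.0949379) = 1.0511.
Probe Alpha's interval is proper; time dilation gives Δt_B = γΔτ = 1.0511 × 82.3 days = 86.5 days.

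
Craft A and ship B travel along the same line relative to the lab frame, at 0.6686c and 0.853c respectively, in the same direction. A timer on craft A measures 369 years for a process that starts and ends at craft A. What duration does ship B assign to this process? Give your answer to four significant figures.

408.5 years

The velocity of craft A relative to ship B is (0.6686 − 0.853)c / (1 − 0.6686×0.853) = −0.42915c; relative speed 0.42915c.
At |u| = 0.42915c, γ = (1 − 0.18417)^(−1/2) = 1.1071.
The clock on craft A records proper time, so ship B measures Δt = γΔτ = 1.1071 × 369 = 408.5 years.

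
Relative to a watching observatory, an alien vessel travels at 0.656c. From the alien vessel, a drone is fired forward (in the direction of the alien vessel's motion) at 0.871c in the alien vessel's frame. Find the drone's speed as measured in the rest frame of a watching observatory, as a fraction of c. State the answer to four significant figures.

0.9718c

In units of c, u = (u' + v)/(1 + u'v) with u' = 0.871 and v = 0.656.
Numerator: 0.871 + 0.656 = 1.527. Denominator: 1 + (0.871)(0.656) = 1.571376.
u = 1.527/1.571376 = 0.97176, so the speed is 0.9718c.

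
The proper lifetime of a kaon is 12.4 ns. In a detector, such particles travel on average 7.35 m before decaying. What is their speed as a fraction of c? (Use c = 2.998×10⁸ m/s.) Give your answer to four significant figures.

Lab distance = (lab lifetime)·v = γτ·βc, so βγ = d/(cτ) = 7.350/(2.998×10⁸ × 1.240×10^-8) = 1.9771.
With βγ = 1.9771: γ² = 1 + (βγ)² = 4.90892, and β = (βγ)/γ = 1.9771/2.21561 = 0.8924.

0.8924c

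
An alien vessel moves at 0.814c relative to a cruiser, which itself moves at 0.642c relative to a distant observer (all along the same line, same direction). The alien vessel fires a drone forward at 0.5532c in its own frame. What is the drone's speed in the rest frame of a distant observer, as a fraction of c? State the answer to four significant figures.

0.9872c

First combine the drone and alien vessel (S''→S'): u₁ = (0.5532 + 0.814)/(1 + 0.5532×0.814) = 1.3672/1.4503048 = 0.9427.
Then combine with the cruiser (S'→S): u = (0.9427 + 0.642)/(1 + 0.9427×0.642) = 1.5847/1.6052134 = 0.98722.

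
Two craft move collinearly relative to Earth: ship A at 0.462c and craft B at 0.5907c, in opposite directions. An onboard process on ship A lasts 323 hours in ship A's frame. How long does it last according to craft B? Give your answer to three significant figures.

575 hours

The velocity of ship A relative to craft B is (0.462 + 0.5907)c / (1 + 0.462×0.5907) = 0.82701c; relative speed 0.82701c.
γ for this relative speed: γ = 1/√(1 − 0.683946) = 1.7788.
Ship A's interval is proper; time dilation gives Δt_B = γΔτ = 1.7788 × 323 hours = 575 hours.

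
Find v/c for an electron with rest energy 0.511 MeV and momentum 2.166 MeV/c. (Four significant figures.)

βγ = pc/(mc²) = 2.166/0.511 = 4.2387.
Since γ² = 1 + (βγ)² = 18.9666, γ = √18.9666 = 4.35507, and β = (βγ)/γ = 4.2387/4.35507 = 0.9733.

0.9733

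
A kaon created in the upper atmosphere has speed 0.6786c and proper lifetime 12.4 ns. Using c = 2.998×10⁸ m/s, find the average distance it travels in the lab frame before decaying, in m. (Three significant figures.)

With β = 0.6786, γ = 1/√(1 − 0.6786²) = 1/√0.53950204 = 1.3615.
Lab-frame lifetime: Δt = γτ = 1.3615 × 12.4 ns = 16.883 ns.
Distance: d = vΔt = 0.6786 × 2.998×10⁸ m/s × 1.6883×10^-8 s = 3.43 m.

3.43 m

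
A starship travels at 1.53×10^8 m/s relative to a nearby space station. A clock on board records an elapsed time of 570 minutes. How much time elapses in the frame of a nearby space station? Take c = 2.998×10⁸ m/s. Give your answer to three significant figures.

β = v/c = (1.53×10^8 m/s)/(2.998×10⁸ m/s) = 0.51034.
With β = 0.51034, γ = 1/√(1 − 0.51034²) = 1/√0.7395530844 = 1.1628.
Time dilation: Δt = γ·Δτ = 1.1628 × 570 = 663 minutes.

663 minutes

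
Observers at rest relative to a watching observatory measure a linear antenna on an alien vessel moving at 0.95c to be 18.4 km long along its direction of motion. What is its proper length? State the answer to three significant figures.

γ = 1/√(1 − β²) = 1/√(1 − 0.9025) = 1/√0.0975 = 1/0.31225 = 3.2026.
Proper length: L₀ = γ·L = 3.2026 × 18.4 = 58.9 km.

58.9 km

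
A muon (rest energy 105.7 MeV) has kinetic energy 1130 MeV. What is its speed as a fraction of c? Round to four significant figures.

K = (γ−1)mc², so γ = 1 + 1130/105.7 = 11.691.
Then v/c = √(1 − γ⁻²) = √(1 − 0.00731639) = √0.99268361 = 0.9963.

0.9963c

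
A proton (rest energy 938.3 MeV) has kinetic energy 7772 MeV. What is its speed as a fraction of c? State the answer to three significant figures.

K = (γ−1)mc², so γ = 1 + 7772/938.3 = 9.2831.
Then v/c = √(1 − γ⁻²) = √(1 − 0.0116042) = √0.9883958 = 0.994.

0.994c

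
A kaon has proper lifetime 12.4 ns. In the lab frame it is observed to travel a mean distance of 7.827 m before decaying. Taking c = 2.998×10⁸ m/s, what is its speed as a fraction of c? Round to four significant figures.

0.9033c

Let x = d/(cτ) = 7.827 m / (2.998×10⁸ m/s × 1.240×10^-8 s) = 2.1054. Since d = βγcτ, x = βγ = β/√(1−β²).
Solving: β² = x²/(1+x²) = 4.43271/5.43271 = 0.81593, so β = 0.9033.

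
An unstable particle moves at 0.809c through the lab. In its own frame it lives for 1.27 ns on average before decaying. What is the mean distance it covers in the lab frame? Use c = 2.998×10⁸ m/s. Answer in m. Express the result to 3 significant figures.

γ = 1/√(1 − β²) = 1/√(1 − 0.654481) = 1/√0.345519 = 1/0.587809 = 1.7012.
Lab-frame lifetime: Δt = γτ = 1.7012 × 1.27 ns = 2.1605 ns.
Distance: d = vΔt = 0.809 × 2.998×10⁸ m/s × 2.1605×10^-9 s = 0.524 m.

0.524 m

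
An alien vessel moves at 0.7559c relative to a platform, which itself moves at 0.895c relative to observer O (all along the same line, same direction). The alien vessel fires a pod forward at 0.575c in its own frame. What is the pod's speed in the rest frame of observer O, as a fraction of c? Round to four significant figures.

0.9959c

First combine the pod and alien vessel (S''→S'): u₁ = (0.575 + 0.7559)/(1 + 0.575×0.7559) = 1.3309/1.4346425 = 0.92769.
Then combine with the platform (S'→S): u = (0.92769 + 0.895)/(1 + 0.92769×0.895) = 1.82269/1.83028255 = 0.99585.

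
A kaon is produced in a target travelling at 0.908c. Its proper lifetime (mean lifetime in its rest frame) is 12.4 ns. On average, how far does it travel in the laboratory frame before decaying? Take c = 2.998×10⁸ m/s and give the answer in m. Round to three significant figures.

8.06 m

γ = 1/√(1 − β²) = 1/√(1 − 0.824464) = 1/√0.175536 = 1/0.41897 = 2.3868.
Lab-frame lifetime: Δt = γτ = 2.3868 × 12.4 ns = 29.596 ns.
Distance: d = vΔt = 0.908 × 2.998×10⁸ m/s × 2.9596×10^-8 s = 8.06 m.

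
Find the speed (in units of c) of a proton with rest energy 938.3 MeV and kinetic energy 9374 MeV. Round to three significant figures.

0.996c

K = (γ−1)mc², so γ = 1 + 9374/938.3 = 10.99.
Then v/c = √(1 − γ⁻²) = √(1 − 0.00827951) = √0.99172049 = 0.996.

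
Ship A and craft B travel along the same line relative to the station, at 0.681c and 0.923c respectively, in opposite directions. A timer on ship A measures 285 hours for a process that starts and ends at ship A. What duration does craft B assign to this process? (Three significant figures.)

1650 hours

Transform ship A's velocity into craft B's frame: (0.681 + 0.923)/(1 + 0.681·0.923) = 1.604/1.628563, so the relative speed is 0.98492c.
γ for this relative speed: γ = 1/√(1 − 0.970067) = 5.78.
Ship A's interval is proper; time dilation gives Δt_B = γΔτ = 5.78 × 285 hours = 1650 hours.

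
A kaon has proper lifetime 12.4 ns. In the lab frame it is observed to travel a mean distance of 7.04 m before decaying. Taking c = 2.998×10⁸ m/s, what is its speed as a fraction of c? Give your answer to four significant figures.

d = βγcτ ⇒ βγ = d/(cτ) = 7.040 m / (3.71752 m) = 1.8937.
β = (βγ)/√(1+(βγ)²) = 1.8937/√4.5861 = 0.8843.

0.8843c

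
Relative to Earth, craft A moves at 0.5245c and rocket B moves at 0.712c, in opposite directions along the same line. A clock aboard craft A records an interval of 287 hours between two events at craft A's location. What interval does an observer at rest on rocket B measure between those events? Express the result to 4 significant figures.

659.3 hours

Speed of craft A in rocket B's frame: u = (v_A + v_B)/(1 + v_A v_B/c²) = (0.5245 + 0.712)/(1 + 0.5245×0.712) = 1.2365/1.373444 = 0.90029; |u| = 0.90029c.
γ for this relative speed: γ = 1/√(1 − 0.810522) = 2.2973.
Craft A's interval is proper; time dilation gives Δt_B = γΔτ = 2.2973 × 287 hours = 659.3 hours.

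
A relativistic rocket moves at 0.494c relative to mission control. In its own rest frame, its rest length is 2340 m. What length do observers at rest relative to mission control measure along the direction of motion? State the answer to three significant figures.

2030 m

γ = 1/√(1 − β²) = 1/√(1 − 0.244036) = 1/√0.755964 = 1/0.869462 = 1.1501.
Length contraction: L = L₀/γ = 2340/1.1501 = 2030 m.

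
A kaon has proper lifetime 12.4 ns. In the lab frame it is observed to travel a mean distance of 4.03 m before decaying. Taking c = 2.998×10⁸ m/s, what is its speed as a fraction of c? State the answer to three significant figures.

0.735c

d = βγcτ ⇒ βγ = d/(cτ) = 4.030 m / (3.71752 m) = 1.0841.
β = (βγ)/√(1+(βγ)²) = 1.0841/√2.17527 = 0.735.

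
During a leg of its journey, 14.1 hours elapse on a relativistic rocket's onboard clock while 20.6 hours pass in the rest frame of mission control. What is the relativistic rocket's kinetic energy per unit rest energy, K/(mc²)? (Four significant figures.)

0.4610

γ = Δt/Δτ = 20.6/14.1 = 1.46099.
K/(mc²) = γ − 1 = 1.46099 − 1 = 0.4610.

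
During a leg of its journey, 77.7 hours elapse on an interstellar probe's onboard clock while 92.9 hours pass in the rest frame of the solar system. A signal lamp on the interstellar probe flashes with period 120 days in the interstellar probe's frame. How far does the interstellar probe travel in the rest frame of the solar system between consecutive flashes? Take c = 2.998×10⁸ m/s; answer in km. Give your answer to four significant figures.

From Δt = γΔτ: γ = 92.9/77.7 = 1.19562.
β = √(1 − 1/γ²) = 0.54814. Lab-frame period = γτ = 1.19562×120 days = 143.47 days. Distance = βc × γτ = 0.54814 × 2.998×10⁸ m/s × 12395808 s = 2.0370×10^15 m = 2.037×10^12 km.

2.037×10^12 km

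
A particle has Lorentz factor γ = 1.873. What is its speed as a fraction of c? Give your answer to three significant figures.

0.846c

β = √(1 − 1/γ²) = √(1 − 1/3.508129) = √0.714948 = 0.846.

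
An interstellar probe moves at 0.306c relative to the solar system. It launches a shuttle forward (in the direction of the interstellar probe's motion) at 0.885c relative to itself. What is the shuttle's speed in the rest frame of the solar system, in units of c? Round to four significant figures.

In units of c, u = (u' + v)/(1 + u'v) with u' = 0.885 and v = 0.306.
Numerator: 0.885 + 0.306 = 1.191. Denominator: 1 + (0.885)(0.306) = 1.27081.
u = 1.191/1.27081 = 0.9372, so the speed is 0.9372c.

0.9372c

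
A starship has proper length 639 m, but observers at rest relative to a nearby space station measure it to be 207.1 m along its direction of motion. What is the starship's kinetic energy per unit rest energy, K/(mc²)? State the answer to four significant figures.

Length contraction gives γ = L₀/L = 639/207.1 = 3.08547.
Since K = (γ−1)mc², K/(mc²) = 3.08547 − 1 = 2.085.

2.085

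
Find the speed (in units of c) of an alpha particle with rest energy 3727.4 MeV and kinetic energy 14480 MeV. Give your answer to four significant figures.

K = (γ−1)mc², so γ = 1 + 14480/3727.4 = 4.8847.
Then v/c = √(1 − γ⁻²) = √(1 − 0.0419106) = √0.9580894 = 0.9788.

0.9788c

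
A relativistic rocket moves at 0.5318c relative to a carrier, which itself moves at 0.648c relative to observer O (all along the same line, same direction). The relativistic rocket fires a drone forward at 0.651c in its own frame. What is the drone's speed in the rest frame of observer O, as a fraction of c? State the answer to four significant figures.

Apply u = (u'+v)/(1+u'v) twice. Drone in the carrier frame: (0.651+0.5318)/(1+0.651·0.5318) = 1.1828/1.3462018 = 0.87862c.
That velocity, transformed to the rest frame of observer O: (0.87862+0.648)/(1+0.87862·0.648) = 1.52662/1.56934576 = 0.97277c.

0.9728c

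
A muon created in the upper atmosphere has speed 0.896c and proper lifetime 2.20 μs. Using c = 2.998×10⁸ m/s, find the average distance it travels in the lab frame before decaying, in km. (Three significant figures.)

1.33 km

With β = 0.896, γ = 1/√(1 − 0.896²) = 1/√0.197184 = 2.252.
Lab-frame lifetime: Δt = γτ = 2.252 × 2.20 μs = 4.9544 μs.
Distance: d = vΔt = 0.896 × 2.998×10⁸ m/s × 4.9544×10^-6 s = 1330 m = 1.33 km.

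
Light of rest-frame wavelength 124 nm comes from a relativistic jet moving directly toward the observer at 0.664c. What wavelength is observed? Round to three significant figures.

55.7 nm

Relativistic Doppler for wavelength: λ_obs = λ_src · √((1−β)/(1+β)).
With β = 0.664: factor = √(0.336/1.664) = 0.44936.
λ_obs = 124 × 0.44936 = 55.7 nm.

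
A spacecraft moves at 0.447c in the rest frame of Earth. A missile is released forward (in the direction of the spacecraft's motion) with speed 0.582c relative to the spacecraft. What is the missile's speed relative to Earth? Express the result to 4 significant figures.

0.8166c

Relativistic velocity addition: u = (u' + v)/(1 + u'v/c²), with u' = 0.582c and v = 0.447c.
Numerator: 0.582 + 0.447 = 1.029. Denominator: 1 + (0.582)(0.447) = 1.260154.
u = 1.029/1.260154 = 0.81657, so the speed is 0.8166c.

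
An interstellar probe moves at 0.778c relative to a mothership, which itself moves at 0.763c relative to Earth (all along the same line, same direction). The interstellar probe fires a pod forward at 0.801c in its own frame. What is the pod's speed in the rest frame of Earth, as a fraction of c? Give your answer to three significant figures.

First combine the pod and interstellar probe (S''→S'): u₁ = (0.801 + 0.778)/(1 + 0.801×0.778) = 1.579/1.623178 = 0.97278.
Then combine with the mothership (S'→S): u = (0.97278 + 0.763)/(1 + 0.97278×0.763) = 1.73578/1.74223114 = 0.9963.

0.996c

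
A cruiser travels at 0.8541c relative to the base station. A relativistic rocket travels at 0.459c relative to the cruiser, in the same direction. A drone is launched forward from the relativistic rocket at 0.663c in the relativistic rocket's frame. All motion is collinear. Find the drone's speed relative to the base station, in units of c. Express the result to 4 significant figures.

0.9882c

Compose velocities in two stages. Stage 1 (into S'): u₁ = (0.663+0.459)/(1+0.663×0.459) = 0.86022.
Stage 2 (into S): u = (0.86022+0.8541)/(1+0.86022×0.8541) = 0.98824, so the speed is 0.9882c.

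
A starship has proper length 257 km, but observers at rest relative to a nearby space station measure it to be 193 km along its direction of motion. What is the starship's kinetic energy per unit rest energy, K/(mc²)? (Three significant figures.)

0.332

From L = L₀/γ: γ = 257/193 = 1.33161.
K/(mc²) = γ − 1 = 1.33161 − 1 = 0.332.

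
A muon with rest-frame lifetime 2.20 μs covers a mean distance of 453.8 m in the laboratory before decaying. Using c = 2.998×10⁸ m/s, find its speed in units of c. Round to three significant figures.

Lab distance = (lab lifetime)·v = γτ·βc, so βγ = d/(cτ) = 453.8/(2.998×10⁸ × 2.200×10^-6) = 0.68803.
With βγ = 0.68803: γ² = 1 + (βγ)² = 1.473385, and β = (βγ)/γ = 0.68803/1.21383 = 0.567.

0.567c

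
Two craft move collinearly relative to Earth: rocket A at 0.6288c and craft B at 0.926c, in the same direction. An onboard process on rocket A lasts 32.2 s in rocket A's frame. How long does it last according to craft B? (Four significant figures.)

Transform rocket A's velocity into craft B's frame: (0.6288 − 0.926)/(1 − 0.6288·0.926) = −0.2972/0.4177312, so the relative speed is 0.71146c.
γ for this relative speed: γ = 1/√(1 − 0.506175) = 1.423.
Rocket A's interval is proper; time dilation gives Δt_B = γΔτ = 1.423 × 32.2 s = 45.82 s.

45.82 s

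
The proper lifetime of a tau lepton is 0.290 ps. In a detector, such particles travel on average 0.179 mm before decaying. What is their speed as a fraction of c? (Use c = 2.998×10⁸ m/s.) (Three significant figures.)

Lab distance = (lab lifetime)·v = γτ·βc, so βγ = d/(cτ) = 1.790×10^-4/(2.998×10⁸ × 2.900×10^-13) = 2.0588.
With βγ = 2.0588: γ² = 1 + (βγ)² = 5.23866, and β = (βγ)/γ = 2.0588/2.28881 = 0.900.

0.900c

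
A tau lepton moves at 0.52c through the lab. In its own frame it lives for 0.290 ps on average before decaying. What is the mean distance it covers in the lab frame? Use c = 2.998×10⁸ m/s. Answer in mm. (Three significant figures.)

Lorentz factor: γ = (1 − 0.2704)^(−1/2) = 1.1707.
Lab-frame lifetime: Δt = γτ = 1.1707 × 0.290 ps = 0.3395 ps.
Distance: d = vΔt = 0.52 × 2.998×10⁸ m/s × 3.3950×10^-13 s = 5.29×10^-5 m = 0.0529 mm.

0.0529 mm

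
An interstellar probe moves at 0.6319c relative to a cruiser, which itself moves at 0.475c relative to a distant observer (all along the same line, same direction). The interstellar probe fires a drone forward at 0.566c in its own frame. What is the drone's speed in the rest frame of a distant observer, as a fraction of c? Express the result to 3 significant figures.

Apply u = (u'+v)/(1+u'v) twice. Drone in the cruiser frame: (0.566+0.6319)/(1+0.566·0.6319) = 1.1979/1.3576554 = 0.88233c.
That velocity, transformed to the rest frame of a distant observer: (0.88233+0.475)/(1+0.88233·0.475) = 1.35733/1.41910675 = 0.95647c.

0.956c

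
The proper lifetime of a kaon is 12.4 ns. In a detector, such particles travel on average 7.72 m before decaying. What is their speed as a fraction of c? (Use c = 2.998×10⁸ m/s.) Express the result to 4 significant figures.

d = βγcτ ⇒ βγ = d/(cτ) = 7.720 m / (3.71752 m) = 2.0767.
β = (βγ)/√(1+(βγ)²) = 2.0767/√5.31268 = 0.9010.

0.9010c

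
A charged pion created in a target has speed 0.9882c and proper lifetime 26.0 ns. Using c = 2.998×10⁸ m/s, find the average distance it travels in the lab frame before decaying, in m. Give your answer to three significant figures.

γ = 1/√(1 − β²) = 1/√(1 − 0.97653924) = 1/√0.02346076 = 1/0.153169 = 6.5287.
Lab-frame lifetime: Δt = γτ = 6.5287 × 26.0 ns = 169.75 ns.
Distance: d = vΔt = 0.9882 × 2.998×10⁸ m/s × 1.6975×10^-7 s = 50.3 m.

50.3 m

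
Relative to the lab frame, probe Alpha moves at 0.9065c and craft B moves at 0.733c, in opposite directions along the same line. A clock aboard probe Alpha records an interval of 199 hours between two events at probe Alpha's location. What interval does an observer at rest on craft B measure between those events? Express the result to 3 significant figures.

1150 hours

Speed of probe Alpha in craft B's frame: u = (v_A + v_B)/(1 + v_A v_B/c²) = (0.9065 + 0.733)/(1 + 0.9065×0.733) = 1.6395/1.6644645 = 0.985; |u| = 0.985c.
At |u| = 0.985c, γ = (1 − 0.970225)^(−1/2) = 5.7953.
Probe Alpha's interval is proper; time dilation gives Δt_B = γΔτ = 5.7953 × 199 hours = 1150 hours.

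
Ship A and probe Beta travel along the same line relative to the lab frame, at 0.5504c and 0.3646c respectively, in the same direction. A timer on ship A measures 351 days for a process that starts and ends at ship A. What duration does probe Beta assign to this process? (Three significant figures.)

Transform ship A's velocity into probe Beta's frame: (0.5504 − 0.3646)/(1 − 0.5504·0.3646) = 0.1858/0.79932416, so the relative speed is 0.23245c.
At |u| = 0.23245c, γ = (1 − 0.054033)^(−1/2) = 1.0282.
Ship A's interval is proper; time dilation gives Δt_B = γΔτ = 1.0282 × 351 days = 361 days.

361 days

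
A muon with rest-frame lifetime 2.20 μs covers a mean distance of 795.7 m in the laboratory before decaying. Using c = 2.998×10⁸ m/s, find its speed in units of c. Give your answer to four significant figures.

0.7699c

d = βγcτ ⇒ βγ = d/(cτ) = 795.7 m / (659.56 m) = 1.2064.
β = (βγ)/√(1+(βγ)²) = 1.2064/√2.4554 = 0.7699.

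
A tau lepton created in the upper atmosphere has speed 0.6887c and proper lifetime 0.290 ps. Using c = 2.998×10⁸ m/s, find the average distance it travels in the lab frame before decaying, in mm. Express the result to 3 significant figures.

0.0826 mm

β² = 0.47430769, so γ = 1/√0.52569231 = 1.3792.
Lab-frame lifetime: Δt = γτ = 1.3792 × 0.290 ps = 0.39997 ps.
Distance: d = vΔt = 0.6887 × 2.998×10⁸ m/s × 3.9997×10^-13 s = 8.26×10^-5 m = 0.0826 mm.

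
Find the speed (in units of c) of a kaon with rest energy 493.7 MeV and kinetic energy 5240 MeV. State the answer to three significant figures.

γ = 1 + K/(mc²) = 1 + 5240/493.7 = 11.614.
β = √(1 − 1/γ²) = √(1 − 0.00741372) = √0.99258628 = 0.996.

0.996c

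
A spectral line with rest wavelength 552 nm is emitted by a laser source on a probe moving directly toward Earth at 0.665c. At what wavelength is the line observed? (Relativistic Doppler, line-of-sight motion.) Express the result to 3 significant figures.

248 nm

Relativistic Doppler for wavelength: λ_obs = λ_src · √((1−β)/(1+β)).
With β = 0.665: factor = √(0.335/1.665) = 0.44855.
λ_obs = 552 × 0.44855 = 248 nm.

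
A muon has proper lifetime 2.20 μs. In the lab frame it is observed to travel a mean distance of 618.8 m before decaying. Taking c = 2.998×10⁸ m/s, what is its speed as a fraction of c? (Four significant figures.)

Lab distance = (lab lifetime)·v = γτ·βc, so βγ = d/(cτ) = 618.8/(2.998×10⁸ × 2.200×10^-6) = 0.9382.
With βγ = 0.9382: γ² = 1 + (βγ)² = 1.880219, and β = (βγ)/γ = 0.9382/1.37121 = 0.6842.

0.6842c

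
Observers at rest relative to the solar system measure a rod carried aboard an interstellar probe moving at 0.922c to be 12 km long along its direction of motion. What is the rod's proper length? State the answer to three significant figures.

31.0 km

γ = 1/√(1 − β²) = 1/√(1 − 0.850084) = 1/√0.149916 = 1/0.38719 = 2.5827.
Proper length: L₀ = γ·L = 2.5827 × 12 = 31.0 km.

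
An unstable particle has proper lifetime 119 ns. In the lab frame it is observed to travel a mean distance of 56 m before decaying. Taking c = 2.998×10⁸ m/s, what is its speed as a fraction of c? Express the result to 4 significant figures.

0.8434c

Let x = d/(cτ) = 56.00 m / (2.998×10⁸ m/s × 1.190×10^-7 s) = 1.5697. Since d = βγcτ, x = βγ = β/√(1−β²).
Solving: β² = x²/(1+x²) = 2.46396/3.46396 = 0.711313, so β = 0.8434.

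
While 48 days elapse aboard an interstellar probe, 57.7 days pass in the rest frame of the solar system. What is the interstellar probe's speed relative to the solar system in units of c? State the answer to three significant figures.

γ = Δt/Δτ = 57.7/48 = 1.2021.
β = √(1 − 1/γ²) = √(1 − 0.69202) = √0.30798 = 0.555.

0.555c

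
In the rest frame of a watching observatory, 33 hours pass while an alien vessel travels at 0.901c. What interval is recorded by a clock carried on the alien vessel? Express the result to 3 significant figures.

14.3 hours

γ = 1/√(1 − β²) = 1/√(1 − 0.811801) = 1/√0.188199 = 1/0.433819 = 2.3051.
The alien vessel's clock runs slow as seen from a watching observatory, so Δτ = Δt/γ = 33/2.3051 = 14.3 hours.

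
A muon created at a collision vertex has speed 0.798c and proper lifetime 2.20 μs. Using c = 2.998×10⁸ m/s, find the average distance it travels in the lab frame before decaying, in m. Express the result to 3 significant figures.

873 m

γ = 1/√(1 − β²) = 1/√(1 − 0.636804) = 1/√0.363196 = 1/0.602657 = 1.6593.
Lab-frame lifetime: Δt = γτ = 1.6593 × 2.20 μs = 3.6505 μs.
Distance: d = vΔt = 0.798 × 2.998×10⁸ m/s × 3.6505×10^-6 s = 873 m.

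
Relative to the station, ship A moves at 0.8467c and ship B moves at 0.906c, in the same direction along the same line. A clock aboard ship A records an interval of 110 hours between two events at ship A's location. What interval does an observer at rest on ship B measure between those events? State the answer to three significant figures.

114 hours

Transform ship A's velocity into ship B's frame: (0.8467 − 0.906)/(1 − 0.8467·0.906) = −0.0593/0.2328898, so the relative speed is 0.25463c.
At |u| = 0.25463c, γ = (1 − 0.0648364)^(−1/2) = 1.0341.
Ship A's interval is proper; time dilation gives Δt_B = γΔτ = 1.0341 × 110 hours = 114 hours.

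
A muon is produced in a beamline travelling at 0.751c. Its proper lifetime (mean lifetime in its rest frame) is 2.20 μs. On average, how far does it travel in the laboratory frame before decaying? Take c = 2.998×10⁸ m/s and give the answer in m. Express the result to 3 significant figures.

γ = 1/√(1 − β²) = 1/√(1 − 0.564001) = 1/√0.435999 = 1/0.660302 = 1.5145.
Lab-frame lifetime: Δt = γτ = 1.5145 × 2.20 μs = 3.3319 μs.
Distance: d = vΔt = 0.751 × 2.998×10⁸ m/s × 3.3319×10^-6 s = 750 m.

750 m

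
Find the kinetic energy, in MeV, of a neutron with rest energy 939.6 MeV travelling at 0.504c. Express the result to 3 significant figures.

With β = 0.504, γ = 1/√(1 − 0.504²) = 1/√0.745984 = 1.1578.
Kinetic energy: K = (γ − 1)mc² = (1.1578 − 1) × 939.6 MeV = 0.1578 × 939.6 = 148 MeV.

148 MeV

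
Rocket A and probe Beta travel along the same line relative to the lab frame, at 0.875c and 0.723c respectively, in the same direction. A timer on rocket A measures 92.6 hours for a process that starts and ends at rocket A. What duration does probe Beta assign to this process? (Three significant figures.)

102 hours

The velocity of rocket A relative to probe Beta is (0.875 − 0.723)c / (1 − 0.875×0.723) = 0.41375c; relative speed 0.41375c.
At |u| = 0.41375c, γ = (1 − 0.171189)^(−1/2) = 1.0984.
The clock on rocket A records proper time, so probe Beta measures Δt = γΔτ = 1.0984 × 92.6 = 102 hours.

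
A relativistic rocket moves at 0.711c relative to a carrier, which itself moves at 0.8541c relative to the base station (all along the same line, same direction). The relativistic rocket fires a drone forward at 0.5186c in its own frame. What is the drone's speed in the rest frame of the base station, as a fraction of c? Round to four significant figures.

0.9916c

Apply u = (u'+v)/(1+u'v) twice. Drone in the carrier frame: (0.5186+0.711)/(1+0.5186·0.711) = 1.2296/1.3687246 = 0.89835c.
That velocity, transformed to the rest frame of the base station: (0.89835+0.8541)/(1+0.89835·0.8541) = 1.75245/1.767280735 = 0.99161c.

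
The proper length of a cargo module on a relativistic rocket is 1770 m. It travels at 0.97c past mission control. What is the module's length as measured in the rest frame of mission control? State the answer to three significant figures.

Lorentz factor: γ = (1 − 0.9409)^(−1/2) = 4.1135.
Along the direction of motion the measured length is L₀/γ = 1770/4.1135 = 430 m.

430 m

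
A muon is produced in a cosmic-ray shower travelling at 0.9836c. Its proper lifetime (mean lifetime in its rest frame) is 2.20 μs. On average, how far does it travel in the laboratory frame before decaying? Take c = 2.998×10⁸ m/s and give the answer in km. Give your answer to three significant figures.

β² = 0.96746896, so γ = 1/√0.03253104 = 5.5444.
Lab-frame lifetime: Δt = γτ = 5.5444 × 2.20 μs = 12.198 μs.
Distance: d = vΔt = 0.9836 × 2.998×10⁸ m/s × 1.2198×10^-5 s = 3600 m = 3.60 km.

3.60 km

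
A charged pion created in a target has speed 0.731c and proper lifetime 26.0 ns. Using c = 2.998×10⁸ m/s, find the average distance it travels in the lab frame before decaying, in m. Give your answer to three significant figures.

8.35 m

γ = 1/√(1 − β²) = 1/√(1 − 0.534361) = 1/√0.465639 = 1/0.682377 = 1.4655.
Lab-frame lifetime: Δt = γτ = 1.4655 × 26.0 ns = 38.103 ns.
Distance: d = vΔt = 0.731 × 2.998×10⁸ m/s × 3.8103×10^-8 s = 8.35 m.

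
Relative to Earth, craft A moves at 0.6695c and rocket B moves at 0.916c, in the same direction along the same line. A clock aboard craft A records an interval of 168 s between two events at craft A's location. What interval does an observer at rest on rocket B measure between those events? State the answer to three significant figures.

218 s

Speed of craft A in rocket B's frame: u = (v_A − v_B)/(1 − v_A v_B/c²) = (0.6695 − 0.916)/(1 − 0.6695×0.916) = −0.2465/0.386738 = −0.63738; |u| = 0.63738c.
At |u| = 0.63738c, γ = (1 − 0.406253)^(−1/2) = 1.2978.
Craft A's interval is proper; time dilation gives Δt_B = γΔτ = 1.2978 × 168 s = 218 s.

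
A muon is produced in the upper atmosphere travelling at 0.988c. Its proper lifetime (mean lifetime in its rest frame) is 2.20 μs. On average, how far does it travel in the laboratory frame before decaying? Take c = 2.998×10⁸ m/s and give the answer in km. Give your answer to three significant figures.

γ = 1/√(1 − β²) = 1/√(1 − 0.976144) = 1/√0.023856 = 1/0.154454 = 6.4744.
Lab-frame lifetime: Δt = γτ = 6.4744 × 2.20 μs = 14.244 μs.
Distance: d = vΔt = 0.988 × 2.998×10⁸ m/s × 1.4244×10^-5 s = 4220 m = 4.22 km.

4.22 km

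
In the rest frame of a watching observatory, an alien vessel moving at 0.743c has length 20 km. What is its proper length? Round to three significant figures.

29.9 km

γ = 1/√(1 − β²) = 1/√(1 − 0.552049) = 1/√0.447951 = 1/0.669291 = 1.4941.
Proper length: L₀ = γ·L = 1.4941 × 20 = 29.9 km.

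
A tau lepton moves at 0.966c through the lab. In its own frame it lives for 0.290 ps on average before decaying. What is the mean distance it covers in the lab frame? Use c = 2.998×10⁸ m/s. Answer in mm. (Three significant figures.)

0.325 mm

Lorentz factor: γ = (1 − 0.933156)^(−1/2) = 3.8678.
Lab-frame lifetime: Δt = γτ = 3.8678 × 0.290 ps = 1.1217 ps.
Distance: d = vΔt = 0.966 × 2.998×10⁸ m/s × 1.1217×10^-12 s = 3.25×10^-4 m = 0.325 mm.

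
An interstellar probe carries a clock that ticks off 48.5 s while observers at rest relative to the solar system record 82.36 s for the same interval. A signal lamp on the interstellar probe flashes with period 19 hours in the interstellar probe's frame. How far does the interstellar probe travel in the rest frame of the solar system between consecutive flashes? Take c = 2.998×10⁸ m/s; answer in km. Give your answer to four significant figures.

γ = Δt/Δτ = 82.36/48.5 = 1.69814.
β = √(1 − 1/γ²) = 0.80822. Lab-frame period = γτ = 1.69814×19 hours = 32.265 hours. Distance = βc × γτ = 0.80822 × 2.998×10⁸ m/s × 116154 s = 2.8145×10^13 m = 2.814×10^10 km.

2.814×10^10 km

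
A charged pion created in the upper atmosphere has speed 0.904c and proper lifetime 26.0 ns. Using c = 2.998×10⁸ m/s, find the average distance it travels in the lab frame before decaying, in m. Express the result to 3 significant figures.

16.5 m

With β = 0.904, γ = 1/√(1 − 0.904²) = 1/√0.182784 = 2.339.
Lab-frame lifetime: Δt = γτ = 2.339 × 26.0 ns = 60.814 ns.
Distance: d = vΔt = 0.904 × 2.998×10⁸ m/s × 6.0814×10^-8 s = 16.5 m.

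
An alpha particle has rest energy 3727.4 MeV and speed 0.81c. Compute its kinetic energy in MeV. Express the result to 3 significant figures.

2630 MeV

γ = 1/√(1 − β²) = 1/√(1 − 0.6561) = 1/√0.3439 = 1/0.58643 = 1.70523.
Kinetic energy: K = (γ − 1)mc² = (1.70523 − 1) × 3727.4 MeV = 0.70523 × 3727.4 = 2630 MeV.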